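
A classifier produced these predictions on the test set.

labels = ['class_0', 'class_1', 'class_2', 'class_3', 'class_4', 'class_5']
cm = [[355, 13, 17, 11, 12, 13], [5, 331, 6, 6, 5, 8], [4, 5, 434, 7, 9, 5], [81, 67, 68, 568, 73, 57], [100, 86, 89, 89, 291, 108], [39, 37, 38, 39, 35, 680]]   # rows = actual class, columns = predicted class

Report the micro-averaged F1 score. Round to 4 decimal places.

0.7014

Micro-averaging pools counts across classes: ΣTP=2659, ΣFP=1132, ΣFN=1132.
Micro-F1 score = 2·TP/(2·TP+FP+FN) on pooled counts = 0.7014 (equals overall accuracy in single-label multiclass).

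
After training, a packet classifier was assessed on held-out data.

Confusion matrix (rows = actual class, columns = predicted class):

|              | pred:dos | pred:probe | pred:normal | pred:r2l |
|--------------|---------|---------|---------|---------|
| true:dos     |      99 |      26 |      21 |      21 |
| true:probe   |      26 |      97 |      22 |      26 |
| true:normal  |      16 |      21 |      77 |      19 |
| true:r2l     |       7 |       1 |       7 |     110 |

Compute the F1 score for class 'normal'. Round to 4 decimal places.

Take TP from the diagonal, FP from the rest of the 'normal' prediction marginal, FN from the rest of the 'normal' actual marginal.
F1 score = 2·TP/(2·TP+FP+FN).
normal: TP=77, FP=21+22+7=50, FN=16+21+19=56 → 154/260 = 0.59231

0.5923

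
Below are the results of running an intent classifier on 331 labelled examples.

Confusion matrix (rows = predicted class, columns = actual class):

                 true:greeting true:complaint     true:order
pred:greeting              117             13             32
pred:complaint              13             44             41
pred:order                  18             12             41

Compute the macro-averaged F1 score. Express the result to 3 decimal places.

0.575

Per-class F1 score (2·TP/(2·TP+FP+FN)):
  greeting: TP=117, FP=13+32=45, FN=13+18=31 → 234/310 = 0.7548
  complaint: TP=44, FP=13+41=54, FN=13+12=25 → 88/167 = 0.5269
  order: TP=41, FP=18+12=30, FN=32+41=73 → 82/185 = 0.4432
Macro-F1 score = mean = (0.7548 + 0.5269 + 0.4432) / 3 = 0.575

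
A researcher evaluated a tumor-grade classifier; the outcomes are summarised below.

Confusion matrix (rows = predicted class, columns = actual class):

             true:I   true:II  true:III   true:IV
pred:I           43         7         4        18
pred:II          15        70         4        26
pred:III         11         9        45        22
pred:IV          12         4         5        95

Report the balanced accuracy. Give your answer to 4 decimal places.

Balanced accuracy = mean of per-class recall.
  I: recall = 43/81 = 0.53086
  II: recall = 70/90 = 0.77778
  III: recall = 45/58 = 0.77586
  IV: recall = 95/161 = 0.59006
Mean = (0.53086 + 0.77778 + 0.77586 + 0.59006) / 4 = 0.6686

0.6686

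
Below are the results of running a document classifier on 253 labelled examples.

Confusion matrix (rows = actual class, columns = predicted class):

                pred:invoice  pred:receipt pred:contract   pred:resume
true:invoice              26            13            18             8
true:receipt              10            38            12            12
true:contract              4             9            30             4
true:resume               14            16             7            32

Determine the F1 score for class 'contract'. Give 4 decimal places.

0.5263

One-vs-rest for 'contract': TP = diagonal; FP = other classes predicted 'contract'; FN = 'contract' predicted as other.
F1 score = 2·TP/(2·TP+FP+FN).
contract: TP=30, FP=18+12+7=37, FN=4+9+4=17 → 60/114 = 0.52632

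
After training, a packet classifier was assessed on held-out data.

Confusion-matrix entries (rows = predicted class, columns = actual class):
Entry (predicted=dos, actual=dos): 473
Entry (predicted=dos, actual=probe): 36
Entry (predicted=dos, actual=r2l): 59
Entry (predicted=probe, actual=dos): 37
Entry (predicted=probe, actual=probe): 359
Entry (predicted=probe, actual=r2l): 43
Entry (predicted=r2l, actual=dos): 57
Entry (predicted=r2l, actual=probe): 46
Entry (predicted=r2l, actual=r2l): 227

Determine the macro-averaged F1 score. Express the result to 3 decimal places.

0.779

Per-class F1 score (2·TP/(2·TP+FP+FN)):
  dos: TP=473, FP=36+59=95, FN=37+57=94 → 946/1135 = 0.8335
  probe: TP=359, FP=37+43=80, FN=36+46=82 → 718/880 = 0.8159
  r2l: TP=227, FP=57+46=103, FN=59+43=102 → 454/659 = 0.6889
Macro-F1 score = mean = (0.8335 + 0.8159 + 0.6889) / 3 = 0.779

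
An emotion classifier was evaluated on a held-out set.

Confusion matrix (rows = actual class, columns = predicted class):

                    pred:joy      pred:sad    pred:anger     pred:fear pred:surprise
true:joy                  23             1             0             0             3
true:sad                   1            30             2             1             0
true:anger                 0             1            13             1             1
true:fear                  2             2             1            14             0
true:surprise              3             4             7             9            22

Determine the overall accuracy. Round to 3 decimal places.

0.723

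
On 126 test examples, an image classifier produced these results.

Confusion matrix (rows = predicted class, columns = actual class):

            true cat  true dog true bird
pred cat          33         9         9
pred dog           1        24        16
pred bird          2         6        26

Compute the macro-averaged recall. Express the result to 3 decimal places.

Per-class recall (TP/(TP+FN)):
  cat: TP=33, FN=1+2=3 → 33/36 = 0.9167
  dog: TP=24, FN=9+6=15 → 24/39 = 0.6154
  bird: TP=26, FN=9+16=25 → 26/51 = 0.5098
Macro-recall = mean = (0.9167 + 0.6154 + 0.5098) / 3 = 0.681

0.681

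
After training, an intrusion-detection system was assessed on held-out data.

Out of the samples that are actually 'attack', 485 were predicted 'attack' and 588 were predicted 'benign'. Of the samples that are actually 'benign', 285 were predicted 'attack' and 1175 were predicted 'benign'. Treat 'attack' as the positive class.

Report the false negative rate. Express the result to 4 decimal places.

0.5480

FNR = FN/(FN+TP) = 588/(588+485) = 0.5480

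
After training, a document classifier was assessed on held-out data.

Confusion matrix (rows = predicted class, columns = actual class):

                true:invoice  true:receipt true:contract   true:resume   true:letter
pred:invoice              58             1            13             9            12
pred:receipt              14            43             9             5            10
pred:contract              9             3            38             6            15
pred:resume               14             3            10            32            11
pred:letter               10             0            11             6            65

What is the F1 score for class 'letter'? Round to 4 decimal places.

0.6341

Take TP from the diagonal, FP from the rest of the 'letter' prediction marginal, FN from the rest of the 'letter' actual marginal.
F1 score = 2·TP/(2·TP+FP+FN).
letter: TP=65, FP=10+0+11+6=27, FN=12+10+15+11=48 → 130/205 = 0.63415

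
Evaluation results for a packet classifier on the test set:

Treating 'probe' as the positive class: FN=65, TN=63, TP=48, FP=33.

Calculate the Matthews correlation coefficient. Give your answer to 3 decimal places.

MCC = (TP·TN − FP·FN) / √((TP+FP)(TP+FN)(TN+FP)(TN+FN))
Numerator = 48·63 − 33·65 = 879
Denominator = √(81·113·96·128) = √112472064 = 10605.2847
MCC = 879 / 10605.2847 = 0.083

0.083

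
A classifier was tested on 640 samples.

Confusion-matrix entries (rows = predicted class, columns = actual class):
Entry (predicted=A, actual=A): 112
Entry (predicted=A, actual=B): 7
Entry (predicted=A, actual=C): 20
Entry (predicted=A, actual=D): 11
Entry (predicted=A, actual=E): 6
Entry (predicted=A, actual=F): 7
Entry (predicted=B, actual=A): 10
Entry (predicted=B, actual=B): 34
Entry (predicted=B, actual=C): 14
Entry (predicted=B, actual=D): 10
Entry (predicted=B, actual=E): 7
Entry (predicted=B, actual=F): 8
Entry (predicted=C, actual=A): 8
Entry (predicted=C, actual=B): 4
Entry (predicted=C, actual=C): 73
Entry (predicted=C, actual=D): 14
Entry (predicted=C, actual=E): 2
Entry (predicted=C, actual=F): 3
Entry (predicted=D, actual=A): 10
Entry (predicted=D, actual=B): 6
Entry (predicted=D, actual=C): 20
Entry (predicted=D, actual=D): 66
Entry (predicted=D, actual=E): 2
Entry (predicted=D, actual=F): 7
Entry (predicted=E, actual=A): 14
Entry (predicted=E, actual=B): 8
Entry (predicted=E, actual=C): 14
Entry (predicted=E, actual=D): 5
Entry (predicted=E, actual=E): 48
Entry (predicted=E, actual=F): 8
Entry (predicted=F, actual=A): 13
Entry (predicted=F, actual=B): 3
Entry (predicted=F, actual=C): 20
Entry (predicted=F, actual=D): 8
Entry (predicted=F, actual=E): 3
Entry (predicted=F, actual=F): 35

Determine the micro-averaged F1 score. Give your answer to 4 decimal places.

0.5750

Micro-averaging pools counts across classes: ΣTP=368, ΣFP=272, ΣFN=272.
Micro-F1 score = 2·TP/(2·TP+FP+FN) on pooled counts = 0.5750 (equals overall accuracy in single-label multiclass).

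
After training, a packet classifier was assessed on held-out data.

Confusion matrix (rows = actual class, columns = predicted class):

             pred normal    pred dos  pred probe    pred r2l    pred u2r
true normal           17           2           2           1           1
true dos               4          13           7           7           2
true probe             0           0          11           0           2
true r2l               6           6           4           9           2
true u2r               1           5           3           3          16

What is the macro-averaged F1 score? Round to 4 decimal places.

Per-class F1 score (2·TP/(2·TP+FP+FN)):
  normal: TP=17, FP=4+0+6+1=11, FN=2+2+1+1=6 → 34/51 = 0.66667
  dos: TP=13, FP=2+0+6+5=13, FN=4+7+7+2=20 → 26/59 = 0.44068
  probe: TP=11, FP=2+7+4+3=16, FN=0+0+0+2=2 → 22/40 = 0.55000
  r2l: TP=9, FP=1+7+0+3=11, FN=6+6+4+2=18 → 18/47 = 0.38298
  u2r: TP=16, FP=1+2+2+2=7, FN=1+5+3+3=12 → 32/51 = 0.62745
Macro-F1 score = mean = (0.66667 + 0.44068 + 0.55000 + 0.38298 + 0.62745) / 5 = 0.5336

0.5336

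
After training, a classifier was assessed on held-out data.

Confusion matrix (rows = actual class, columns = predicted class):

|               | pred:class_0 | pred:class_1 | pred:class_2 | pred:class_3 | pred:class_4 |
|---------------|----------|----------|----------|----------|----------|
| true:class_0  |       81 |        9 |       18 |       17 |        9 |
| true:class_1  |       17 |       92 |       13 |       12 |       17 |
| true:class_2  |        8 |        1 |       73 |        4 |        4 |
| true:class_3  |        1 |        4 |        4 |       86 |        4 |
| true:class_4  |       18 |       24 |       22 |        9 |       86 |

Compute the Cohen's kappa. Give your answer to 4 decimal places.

0.5758

Observed agreement pₒ = trace/N = 418/633 = 0.66035
Expected agreement pₑ = Σ (rowᵢ·colᵢ)/N² = (134·125 + 151·130 + 90·130 + 99·128 + 159·120)/633² = 0.19924
κ = (pₒ − pₑ)/(1 − pₑ) = (0.66035 − 0.19924)/(1 − 0.19924) = 0.5758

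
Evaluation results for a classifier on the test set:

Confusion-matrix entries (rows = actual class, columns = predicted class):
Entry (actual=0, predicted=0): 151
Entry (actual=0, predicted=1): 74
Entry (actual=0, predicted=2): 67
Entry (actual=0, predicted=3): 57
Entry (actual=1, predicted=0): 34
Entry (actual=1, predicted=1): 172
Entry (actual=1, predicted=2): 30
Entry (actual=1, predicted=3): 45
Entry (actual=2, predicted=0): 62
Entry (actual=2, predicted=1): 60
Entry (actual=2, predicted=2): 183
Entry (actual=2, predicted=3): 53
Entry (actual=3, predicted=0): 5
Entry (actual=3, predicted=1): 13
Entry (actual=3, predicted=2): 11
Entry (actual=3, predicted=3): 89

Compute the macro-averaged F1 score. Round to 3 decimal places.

0.533

Per-class F1 score (2·TP/(2·TP+FP+FN)):
  0: TP=151, FP=34+62+5=101, FN=74+67+57=198 → 302/601 = 0.5025
  1: TP=172, FP=74+60+13=147, FN=34+30+45=109 → 344/600 = 0.5733
  2: TP=183, FP=67+30+11=108, FN=62+60+53=175 → 366/649 = 0.5639
  3: TP=89, FP=57+45+53=155, FN=5+13+11=29 → 178/362 = 0.4917
Macro-F1 score = mean = (0.5025 + 0.5733 + 0.5639 + 0.4917) / 4 = 0.533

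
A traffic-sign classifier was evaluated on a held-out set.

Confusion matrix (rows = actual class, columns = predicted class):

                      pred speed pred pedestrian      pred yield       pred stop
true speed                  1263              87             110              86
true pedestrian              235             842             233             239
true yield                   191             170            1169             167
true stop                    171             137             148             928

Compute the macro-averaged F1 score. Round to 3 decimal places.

Per-class F1 score (2·TP/(2·TP+FP+FN)):
  speed: TP=1263, FP=235+191+171=597, FN=87+110+86=283 → 2526/3406 = 0.7416
  pedestrian: TP=842, FP=87+170+137=394, FN=235+233+239=707 → 1684/2785 = 0.6047
  yield: TP=1169, FP=110+233+148=491, FN=191+170+167=528 → 2338/3357 = 0.6965
  stop: TP=928, FP=86+239+167=492, FN=171+137+148=456 → 1856/2804 = 0.6619
Macro-F1 score = mean = (0.7416 + 0.6047 + 0.6965 + 0.6619) / 4 = 0.676

0.676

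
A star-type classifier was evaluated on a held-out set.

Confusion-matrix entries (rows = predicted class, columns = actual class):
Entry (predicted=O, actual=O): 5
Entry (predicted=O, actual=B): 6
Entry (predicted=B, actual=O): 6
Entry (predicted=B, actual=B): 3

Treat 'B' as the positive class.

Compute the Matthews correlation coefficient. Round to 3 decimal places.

-0.212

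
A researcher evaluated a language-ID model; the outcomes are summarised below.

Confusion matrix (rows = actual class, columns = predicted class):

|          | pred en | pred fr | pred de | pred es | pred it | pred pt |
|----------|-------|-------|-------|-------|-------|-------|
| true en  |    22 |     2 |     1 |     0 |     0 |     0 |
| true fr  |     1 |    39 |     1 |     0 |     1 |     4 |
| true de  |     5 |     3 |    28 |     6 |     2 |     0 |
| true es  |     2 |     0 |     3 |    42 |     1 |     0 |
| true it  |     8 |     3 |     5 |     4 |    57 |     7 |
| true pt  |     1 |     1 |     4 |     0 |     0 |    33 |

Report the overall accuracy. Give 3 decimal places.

0.773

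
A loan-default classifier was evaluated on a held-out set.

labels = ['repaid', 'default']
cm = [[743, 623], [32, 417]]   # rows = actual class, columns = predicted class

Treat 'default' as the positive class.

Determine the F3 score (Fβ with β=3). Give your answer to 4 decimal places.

0.8207

Fβ = (1+β²)·TP / ((1+β²)·TP + β²·FN + FP), with β²=9
= 10·417 / (10·417 + 9·32 + 623) = 0.8207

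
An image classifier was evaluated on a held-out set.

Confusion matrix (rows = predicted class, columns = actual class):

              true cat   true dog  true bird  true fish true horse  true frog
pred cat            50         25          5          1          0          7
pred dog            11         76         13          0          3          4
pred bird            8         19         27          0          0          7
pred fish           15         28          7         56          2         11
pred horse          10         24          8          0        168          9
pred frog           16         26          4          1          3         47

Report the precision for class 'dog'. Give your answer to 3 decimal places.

Take TP from the diagonal, FP from the rest of the 'dog' prediction marginal, FN from the rest of the 'dog' actual marginal.
precision = TP/(TP+FP).
dog: TP=76, FP=11+13+0+3+4=31 → 76/107 = 0.7103

0.710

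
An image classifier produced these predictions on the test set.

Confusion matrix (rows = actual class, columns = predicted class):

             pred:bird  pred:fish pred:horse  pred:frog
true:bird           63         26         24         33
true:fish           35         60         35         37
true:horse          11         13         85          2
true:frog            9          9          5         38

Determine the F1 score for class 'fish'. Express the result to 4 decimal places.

0.4364

F1 score = 2·TP/(2·TP+FP+FN).
fish: TP=60, FP=26+13+9=48, FN=35+35+37=107 → 120/275 = 0.43636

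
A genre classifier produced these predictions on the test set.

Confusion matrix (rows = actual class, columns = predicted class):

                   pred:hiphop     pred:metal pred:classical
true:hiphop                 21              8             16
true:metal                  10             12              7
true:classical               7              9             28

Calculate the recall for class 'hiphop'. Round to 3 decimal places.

0.467

Treat 'hiphop' as positive and all other classes as negative.
recall = TP/(TP+FN).
hiphop: TP=21, FN=8+16=24 → 21/45 = 0.4667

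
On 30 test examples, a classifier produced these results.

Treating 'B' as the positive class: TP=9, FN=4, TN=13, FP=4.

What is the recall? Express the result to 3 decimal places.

0.692

Recall = TP/(TP+FN) = 9/(9+4) = 9/13 = 0.692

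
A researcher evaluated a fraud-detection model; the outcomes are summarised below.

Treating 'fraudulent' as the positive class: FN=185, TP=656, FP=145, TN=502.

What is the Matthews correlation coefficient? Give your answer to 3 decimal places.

MCC = (TP·TN − FP·FN) / √((TP+FP)(TP+FN)(TN+FP)(TN+FN))
Numerator = 656·502 − 145·185 = 302487
Denominator = √(801·841·647·687) = √299426014449 = 547198.3319
MCC = 302487 / 547198.3319 = 0.553

0.553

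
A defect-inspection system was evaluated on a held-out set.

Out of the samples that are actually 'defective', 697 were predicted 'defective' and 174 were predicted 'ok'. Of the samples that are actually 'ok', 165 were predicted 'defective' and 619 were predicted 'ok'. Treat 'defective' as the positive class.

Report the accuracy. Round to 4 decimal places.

0.7952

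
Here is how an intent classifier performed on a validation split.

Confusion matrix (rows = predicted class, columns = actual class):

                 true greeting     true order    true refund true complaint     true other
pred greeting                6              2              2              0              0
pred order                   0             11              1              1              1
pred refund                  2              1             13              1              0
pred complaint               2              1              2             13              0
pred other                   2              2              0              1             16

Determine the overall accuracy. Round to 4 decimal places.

Accuracy = trace / total = (6+11+13+13+16=59) / 80 = 59/80 = 0.7375

0.7375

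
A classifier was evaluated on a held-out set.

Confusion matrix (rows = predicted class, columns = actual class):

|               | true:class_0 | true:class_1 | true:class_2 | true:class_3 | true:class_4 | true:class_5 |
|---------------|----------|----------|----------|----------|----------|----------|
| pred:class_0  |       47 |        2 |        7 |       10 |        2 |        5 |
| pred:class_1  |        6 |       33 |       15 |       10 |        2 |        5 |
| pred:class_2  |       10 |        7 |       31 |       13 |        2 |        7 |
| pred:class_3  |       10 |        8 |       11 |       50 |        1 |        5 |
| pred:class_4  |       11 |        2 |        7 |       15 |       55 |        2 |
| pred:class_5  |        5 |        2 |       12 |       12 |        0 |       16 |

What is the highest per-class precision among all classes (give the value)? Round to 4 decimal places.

0.6438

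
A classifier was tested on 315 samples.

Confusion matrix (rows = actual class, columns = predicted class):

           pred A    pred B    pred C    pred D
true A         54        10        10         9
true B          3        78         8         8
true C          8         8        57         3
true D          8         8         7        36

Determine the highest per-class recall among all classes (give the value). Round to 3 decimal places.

Per-class recall (TP/(TP+FN)):
  A: TP=54, FN=10+10+9=29 → 54/83 = 0.6506
  B: TP=78, FN=3+8+8=19 → 78/97 = 0.8041
  C: TP=57, FN=8+8+3=19 → 57/76 = 0.7500
  D: TP=36, FN=8+8+7=23 → 36/59 = 0.6102
Highest is class 'B' with recall = 0.804.

0.804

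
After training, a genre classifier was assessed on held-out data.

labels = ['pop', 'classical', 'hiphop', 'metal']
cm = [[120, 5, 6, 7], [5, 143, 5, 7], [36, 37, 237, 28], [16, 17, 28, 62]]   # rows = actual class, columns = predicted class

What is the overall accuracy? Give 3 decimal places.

0.740

Accuracy = trace / total = (120+143+237+62=562) / 759 = 562/759 = 0.740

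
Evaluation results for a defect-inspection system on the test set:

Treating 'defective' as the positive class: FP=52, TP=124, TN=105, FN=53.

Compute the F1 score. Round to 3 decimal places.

Precision = TP/(TP+FP) = 124/176 = 0.7045
Recall = TP/(TP+FN) = 124/177 = 0.7006
F1 = 2·TP/(2·TP+FP+FN) = 248/353 = 0.703

0.703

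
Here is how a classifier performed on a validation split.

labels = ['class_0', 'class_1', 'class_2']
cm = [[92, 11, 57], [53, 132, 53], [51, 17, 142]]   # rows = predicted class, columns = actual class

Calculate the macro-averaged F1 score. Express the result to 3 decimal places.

0.598

Per-class F1 score (2·TP/(2·TP+FP+FN)):
  class_0: TP=92, FP=11+57=68, FN=53+51=104 → 184/356 = 0.5169
  class_1: TP=132, FP=53+53=106, FN=11+17=28 → 264/398 = 0.6633
  class_2: TP=142, FP=51+17=68, FN=57+53=110 → 284/462 = 0.6147
Macro-F1 score = mean = (0.5169 + 0.6633 + 0.6147) / 3 = 0.598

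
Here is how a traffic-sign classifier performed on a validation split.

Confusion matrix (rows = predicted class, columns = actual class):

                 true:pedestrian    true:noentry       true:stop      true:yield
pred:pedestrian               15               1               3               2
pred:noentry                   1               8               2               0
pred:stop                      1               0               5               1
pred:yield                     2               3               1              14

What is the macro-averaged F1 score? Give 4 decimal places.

Per-class F1 score (2·TP/(2·TP+FP+FN)):
  pedestrian: TP=15, FP=1+3+2=6, FN=1+1+2=4 → 30/40 = 0.75000
  noentry: TP=8, FP=1+2+0=3, FN=1+0+3=4 → 16/23 = 0.69565
  stop: TP=5, FP=1+0+1=2, FN=3+2+1=6 → 10/18 = 0.55556
  yield: TP=14, FP=2+3+1=6, FN=2+0+1=3 → 28/37 = 0.75676
Macro-F1 score = mean = (0.75000 + 0.69565 + 0.55556 + 0.75676) / 4 = 0.6895

0.6895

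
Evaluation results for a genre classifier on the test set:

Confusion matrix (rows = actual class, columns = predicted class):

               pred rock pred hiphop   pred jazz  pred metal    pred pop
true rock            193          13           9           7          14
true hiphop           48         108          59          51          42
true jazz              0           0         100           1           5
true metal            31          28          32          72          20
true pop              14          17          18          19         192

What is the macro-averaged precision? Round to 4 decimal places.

0.5935

Per-class precision (TP/(TP+FP)):
  rock: TP=193, FP=48+0+31+14=93 → 193/286 = 0.67483
  hiphop: TP=108, FP=13+0+28+17=58 → 108/166 = 0.65060
  jazz: TP=100, FP=9+59+32+18=118 → 100/218 = 0.45872
  metal: TP=72, FP=7+51+1+19=78 → 72/150 = 0.48000
  pop: TP=192, FP=14+42+5+20=81 → 192/273 = 0.70330
Macro-precision = mean = (0.67483 + 0.65060 + 0.45872 + 0.48000 + 0.70330) / 5 = 0.5935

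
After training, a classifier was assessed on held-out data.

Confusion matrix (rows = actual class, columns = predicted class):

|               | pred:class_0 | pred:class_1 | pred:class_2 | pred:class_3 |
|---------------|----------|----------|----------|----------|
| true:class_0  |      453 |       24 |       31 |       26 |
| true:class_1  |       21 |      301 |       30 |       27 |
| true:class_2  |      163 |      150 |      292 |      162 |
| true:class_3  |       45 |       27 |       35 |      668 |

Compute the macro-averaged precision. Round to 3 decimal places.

0.693

Per-class precision (TP/(TP+FP)):
  class_0: TP=453, FP=21+163+45=229 → 453/682 = 0.6642
  class_1: TP=301, FP=24+150+27=201 → 301/502 = 0.5996
  class_2: TP=292, FP=31+30+35=96 → 292/388 = 0.7526
  class_3: TP=668, FP=26+27+162=215 → 668/883 = 0.7565
Macro-precision = mean = (0.6642 + 0.5996 + 0.7526 + 0.7565) / 4 = 0.693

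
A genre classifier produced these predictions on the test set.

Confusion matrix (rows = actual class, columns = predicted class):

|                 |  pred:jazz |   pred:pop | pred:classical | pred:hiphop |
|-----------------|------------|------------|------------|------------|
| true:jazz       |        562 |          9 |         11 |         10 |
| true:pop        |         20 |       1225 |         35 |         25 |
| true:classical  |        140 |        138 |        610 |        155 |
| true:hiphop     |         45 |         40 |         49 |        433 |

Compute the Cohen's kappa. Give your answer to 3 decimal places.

0.734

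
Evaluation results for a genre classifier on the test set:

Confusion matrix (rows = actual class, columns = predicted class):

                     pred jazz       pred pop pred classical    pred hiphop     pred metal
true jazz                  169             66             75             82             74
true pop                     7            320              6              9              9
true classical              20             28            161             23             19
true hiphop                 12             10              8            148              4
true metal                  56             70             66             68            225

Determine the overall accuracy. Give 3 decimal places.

Accuracy = trace / total = (169+320+161+148+225=1023) / 1735 = 1023/1735 = 0.590

0.590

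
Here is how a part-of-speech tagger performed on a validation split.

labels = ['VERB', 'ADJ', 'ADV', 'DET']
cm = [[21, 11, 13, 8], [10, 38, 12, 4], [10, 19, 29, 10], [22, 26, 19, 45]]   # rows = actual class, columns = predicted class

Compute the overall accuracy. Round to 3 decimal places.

0.448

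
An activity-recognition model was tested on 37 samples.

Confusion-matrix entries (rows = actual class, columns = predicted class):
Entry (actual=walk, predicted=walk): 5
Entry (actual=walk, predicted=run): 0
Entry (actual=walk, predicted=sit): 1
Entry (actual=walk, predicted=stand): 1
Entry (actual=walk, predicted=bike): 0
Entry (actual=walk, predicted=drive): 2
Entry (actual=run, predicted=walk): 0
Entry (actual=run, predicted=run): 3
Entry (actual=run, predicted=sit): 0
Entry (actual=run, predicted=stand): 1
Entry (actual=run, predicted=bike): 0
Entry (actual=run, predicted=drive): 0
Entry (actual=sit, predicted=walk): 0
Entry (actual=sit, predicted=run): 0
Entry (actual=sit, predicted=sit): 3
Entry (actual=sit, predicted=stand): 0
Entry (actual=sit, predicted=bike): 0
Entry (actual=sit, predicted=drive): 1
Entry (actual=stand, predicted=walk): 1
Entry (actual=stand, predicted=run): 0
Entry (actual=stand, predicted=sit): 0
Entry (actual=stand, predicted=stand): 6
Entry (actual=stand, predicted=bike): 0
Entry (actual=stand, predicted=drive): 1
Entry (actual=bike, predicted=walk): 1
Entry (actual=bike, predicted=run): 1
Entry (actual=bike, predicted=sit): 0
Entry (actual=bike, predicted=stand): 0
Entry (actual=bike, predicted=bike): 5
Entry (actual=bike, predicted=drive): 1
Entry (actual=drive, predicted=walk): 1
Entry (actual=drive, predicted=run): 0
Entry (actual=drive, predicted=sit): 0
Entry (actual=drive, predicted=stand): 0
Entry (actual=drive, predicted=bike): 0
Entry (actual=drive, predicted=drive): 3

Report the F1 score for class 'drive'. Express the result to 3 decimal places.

0.500

F1 score = 2·TP/(2·TP+FP+FN).
drive: TP=3, FP=2+0+1+1+1=5, FN=1+0+0+0+0=1 → 6/12 = 0.5000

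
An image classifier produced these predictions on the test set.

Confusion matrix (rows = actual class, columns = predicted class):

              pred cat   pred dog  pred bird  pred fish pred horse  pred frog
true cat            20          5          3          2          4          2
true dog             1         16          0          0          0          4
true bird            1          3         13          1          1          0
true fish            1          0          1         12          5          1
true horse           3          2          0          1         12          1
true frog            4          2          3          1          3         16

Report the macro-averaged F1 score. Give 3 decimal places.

Per-class F1 score (2·TP/(2·TP+FP+FN)):
  cat: TP=20, FP=1+1+1+3+4=10, FN=5+3+2+4+2=16 → 40/66 = 0.6061
  dog: TP=16, FP=5+3+0+2+2=12, FN=1+0+0+0+4=5 → 32/49 = 0.6531
  bird: TP=13, FP=3+0+1+0+3=7, FN=1+3+1+1+0=6 → 26/39 = 0.6667
  fish: TP=12, FP=2+0+1+1+1=5, FN=1+0+1+5+1=8 → 24/37 = 0.6486
  horse: TP=12, FP=4+0+1+5+3=13, FN=3+2+0+1+1=7 → 24/44 = 0.5455
  frog: TP=16, FP=2+4+0+1+1=8, FN=4+2+3+1+3=13 → 32/53 = 0.6038
Macro-F1 score = mean = (0.6061 + 0.6531 + 0.6667 + 0.6486 + 0.5455 + 0.6038) / 6 = 0.621

0.621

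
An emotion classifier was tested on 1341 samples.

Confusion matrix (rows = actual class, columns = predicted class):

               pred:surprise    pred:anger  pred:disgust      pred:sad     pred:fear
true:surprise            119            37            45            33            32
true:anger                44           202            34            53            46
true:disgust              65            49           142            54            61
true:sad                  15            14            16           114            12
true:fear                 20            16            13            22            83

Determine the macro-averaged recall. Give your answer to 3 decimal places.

Per-class recall (TP/(TP+FN)):
  surprise: TP=119, FN=37+45+33+32=147 → 119/266 = 0.4474
  anger: TP=202, FN=44+34+53+46=177 → 202/379 = 0.5330
  disgust: TP=142, FN=65+49+54+61=229 → 142/371 = 0.3827
  sad: TP=114, FN=15+14+16+12=57 → 114/171 = 0.6667
  fear: TP=83, FN=20+16+13+22=71 → 83/154 = 0.5390
Macro-recall = mean = (0.4474 + 0.5330 + 0.3827 + 0.6667 + 0.5390) / 5 = 0.514

0.514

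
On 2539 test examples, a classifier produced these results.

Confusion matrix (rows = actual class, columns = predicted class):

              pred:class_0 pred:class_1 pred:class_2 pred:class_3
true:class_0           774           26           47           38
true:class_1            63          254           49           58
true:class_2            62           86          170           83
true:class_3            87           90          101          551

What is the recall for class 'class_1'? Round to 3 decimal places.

One-vs-rest for 'class_1': TP = diagonal; FP = other classes predicted 'class_1'; FN = 'class_1' predicted as other.
recall = TP/(TP+FN).
class_1: TP=254, FN=63+49+58=170 → 254/424 = 0.5991

0.599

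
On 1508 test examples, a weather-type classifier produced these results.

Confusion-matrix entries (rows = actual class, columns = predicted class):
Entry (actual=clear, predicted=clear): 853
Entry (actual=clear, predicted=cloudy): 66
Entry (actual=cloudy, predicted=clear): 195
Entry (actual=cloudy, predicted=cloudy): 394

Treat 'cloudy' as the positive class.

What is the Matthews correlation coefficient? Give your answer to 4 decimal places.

0.6327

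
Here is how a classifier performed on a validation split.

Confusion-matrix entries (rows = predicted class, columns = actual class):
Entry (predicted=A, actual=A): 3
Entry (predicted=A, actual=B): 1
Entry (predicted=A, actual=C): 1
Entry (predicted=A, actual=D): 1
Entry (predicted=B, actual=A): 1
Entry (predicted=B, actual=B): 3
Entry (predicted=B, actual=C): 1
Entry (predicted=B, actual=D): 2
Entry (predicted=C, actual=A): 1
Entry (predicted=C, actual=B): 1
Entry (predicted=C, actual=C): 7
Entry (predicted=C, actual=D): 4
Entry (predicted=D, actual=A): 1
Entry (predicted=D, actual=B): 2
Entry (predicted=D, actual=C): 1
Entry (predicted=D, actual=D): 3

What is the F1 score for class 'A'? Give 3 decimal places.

One-vs-rest for 'A': TP = diagonal; FP = other classes predicted 'A'; FN = 'A' predicted as other.
F1 score = 2·TP/(2·TP+FP+FN).
A: TP=3, FP=1+1+1=3, FN=1+1+1=3 → 6/12 = 0.5000

0.500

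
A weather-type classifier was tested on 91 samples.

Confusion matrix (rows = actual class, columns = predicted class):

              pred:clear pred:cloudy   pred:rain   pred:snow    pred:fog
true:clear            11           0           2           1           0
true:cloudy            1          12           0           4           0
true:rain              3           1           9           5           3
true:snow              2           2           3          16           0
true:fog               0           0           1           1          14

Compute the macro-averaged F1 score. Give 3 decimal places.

Per-class F1 score (2·TP/(2·TP+FP+FN)):
  clear: TP=11, FP=1+3+2+0=6, FN=0+2+1+0=3 → 22/31 = 0.7097
  cloudy: TP=12, FP=0+1+2+0=3, FN=1+0+4+0=5 → 24/32 = 0.7500
  rain: TP=9, FP=2+0+3+1=6, FN=3+1+5+3=12 → 18/36 = 0.5000
  snow: TP=16, FP=1+4+5+1=11, FN=2+2+3+0=7 → 32/50 = 0.6400
  fog: TP=14, FP=0+0+3+0=3, FN=0+0+1+1=2 → 28/33 = 0.8485
Macro-F1 score = mean = (0.7097 + 0.7500 + 0.5000 + 0.6400 + 0.8485) / 5 = 0.690

0.690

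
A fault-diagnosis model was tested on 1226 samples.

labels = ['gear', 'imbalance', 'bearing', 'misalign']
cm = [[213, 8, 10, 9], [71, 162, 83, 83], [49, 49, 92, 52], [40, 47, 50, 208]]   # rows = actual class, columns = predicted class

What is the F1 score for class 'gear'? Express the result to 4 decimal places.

0.6949

Take TP from the diagonal, FP from the rest of the 'gear' prediction marginal, FN from the rest of the 'gear' actual marginal.
F1 score = 2·TP/(2·TP+FP+FN).
gear: TP=213, FP=71+49+40=160, FN=8+10+9=27 → 426/613 = 0.69494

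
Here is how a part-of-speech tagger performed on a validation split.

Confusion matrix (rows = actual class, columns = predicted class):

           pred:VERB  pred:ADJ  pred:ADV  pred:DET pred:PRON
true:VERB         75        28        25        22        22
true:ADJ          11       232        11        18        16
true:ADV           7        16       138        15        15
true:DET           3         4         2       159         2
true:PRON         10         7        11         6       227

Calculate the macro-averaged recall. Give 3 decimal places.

Per-class recall (TP/(TP+FN)):
  VERB: TP=75, FN=28+25+22+22=97 → 75/172 = 0.4360
  ADJ: TP=232, FN=11+11+18+16=56 → 232/288 = 0.8056
  ADV: TP=138, FN=7+16+15+15=53 → 138/191 = 0.7225
  DET: TP=159, FN=3+4+2+2=11 → 159/170 = 0.9353
  PRON: TP=227, FN=10+7+11+6=34 → 227/261 = 0.8697
Macro-recall = mean = (0.4360 + 0.8056 + 0.7225 + 0.9353 + 0.8697) / 5 = 0.754

0.754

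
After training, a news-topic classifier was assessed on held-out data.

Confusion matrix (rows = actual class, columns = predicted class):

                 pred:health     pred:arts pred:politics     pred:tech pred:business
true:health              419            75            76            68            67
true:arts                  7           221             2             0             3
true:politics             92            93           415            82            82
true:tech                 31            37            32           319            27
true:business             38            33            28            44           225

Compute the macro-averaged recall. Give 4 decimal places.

0.6825

Per-class recall (TP/(TP+FN)):
  health: TP=419, FN=75+76+68+67=286 → 419/705 = 0.59433
  arts: TP=221, FN=7+2+0+3=12 → 221/233 = 0.94850
  politics: TP=415, FN=92+93+82+82=349 → 415/764 = 0.54319
  tech: TP=319, FN=31+37+32+27=127 → 319/446 = 0.71525
  business: TP=225, FN=38+33+28+44=143 → 225/368 = 0.61141
Macro-recall = mean = (0.59433 + 0.94850 + 0.54319 + 0.71525 + 0.61141) / 5 = 0.6825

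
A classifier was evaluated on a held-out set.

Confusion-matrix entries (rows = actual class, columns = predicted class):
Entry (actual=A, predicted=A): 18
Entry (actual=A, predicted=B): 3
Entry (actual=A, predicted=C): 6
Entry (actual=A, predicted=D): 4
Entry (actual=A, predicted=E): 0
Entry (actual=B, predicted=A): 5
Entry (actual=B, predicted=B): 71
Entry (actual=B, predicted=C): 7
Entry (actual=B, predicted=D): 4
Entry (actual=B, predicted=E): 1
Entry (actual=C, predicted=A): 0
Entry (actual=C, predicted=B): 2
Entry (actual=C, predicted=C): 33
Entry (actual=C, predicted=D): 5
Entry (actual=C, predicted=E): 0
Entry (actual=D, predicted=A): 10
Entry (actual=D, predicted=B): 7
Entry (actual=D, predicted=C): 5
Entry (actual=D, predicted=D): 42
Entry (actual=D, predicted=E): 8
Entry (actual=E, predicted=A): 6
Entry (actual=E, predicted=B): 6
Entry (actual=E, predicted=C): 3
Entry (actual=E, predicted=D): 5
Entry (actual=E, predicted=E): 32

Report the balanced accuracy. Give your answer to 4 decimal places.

Balanced accuracy = mean of per-class recall.
  A: recall = 18/31 = 0.58065
  B: recall = 71/88 = 0.80682
  C: recall = 33/40 = 0.82500
  D: recall = 42/72 = 0.58333
  E: recall = 32/52 = 0.61538
Mean = (0.58065 + 0.80682 + 0.82500 + 0.58333 + 0.61538) / 5 = 0.6822

0.6822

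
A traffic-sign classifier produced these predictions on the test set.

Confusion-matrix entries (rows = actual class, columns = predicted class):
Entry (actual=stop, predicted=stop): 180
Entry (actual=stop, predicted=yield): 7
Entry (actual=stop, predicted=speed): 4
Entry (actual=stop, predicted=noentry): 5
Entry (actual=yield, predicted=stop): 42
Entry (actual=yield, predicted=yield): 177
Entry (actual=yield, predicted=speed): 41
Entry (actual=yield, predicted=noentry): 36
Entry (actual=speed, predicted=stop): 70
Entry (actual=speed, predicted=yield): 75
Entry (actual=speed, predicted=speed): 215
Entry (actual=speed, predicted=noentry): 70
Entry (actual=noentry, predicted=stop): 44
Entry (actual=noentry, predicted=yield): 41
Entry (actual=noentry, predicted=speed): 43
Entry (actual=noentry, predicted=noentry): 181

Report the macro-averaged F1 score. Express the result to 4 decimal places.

0.6149

Per-class F1 score (2·TP/(2·TP+FP+FN)):
  stop: TP=180, FP=42+70+44=156, FN=7+4+5=16 → 360/532 = 0.67669
  yield: TP=177, FP=7+75+41=123, FN=42+41+36=119 → 354/596 = 0.59396
  speed: TP=215, FP=4+41+43=88, FN=70+75+70=215 → 430/733 = 0.58663
  noentry: TP=181, FP=5+36+70=111, FN=44+41+43=128 → 362/601 = 0.60233
Macro-F1 score = mean = (0.67669 + 0.59396 + 0.58663 + 0.60233) / 4 = 0.6149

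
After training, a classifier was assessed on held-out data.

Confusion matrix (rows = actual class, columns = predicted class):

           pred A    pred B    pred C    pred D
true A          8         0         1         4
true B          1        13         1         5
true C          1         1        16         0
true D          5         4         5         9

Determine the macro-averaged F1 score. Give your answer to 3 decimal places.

0.619

Per-class F1 score (2·TP/(2·TP+FP+FN)):
  A: TP=8, FP=1+1+5=7, FN=0+1+4=5 → 16/28 = 0.5714
  B: TP=13, FP=0+1+4=5, FN=1+1+5=7 → 26/38 = 0.6842
  C: TP=16, FP=1+1+5=7, FN=1+1+0=2 → 32/41 = 0.7805
  D: TP=9, FP=4+5+0=9, FN=5+4+5=14 → 18/41 = 0.4390
Macro-F1 score = mean = (0.5714 + 0.6842 + 0.7805 + 0.4390) / 4 = 0.619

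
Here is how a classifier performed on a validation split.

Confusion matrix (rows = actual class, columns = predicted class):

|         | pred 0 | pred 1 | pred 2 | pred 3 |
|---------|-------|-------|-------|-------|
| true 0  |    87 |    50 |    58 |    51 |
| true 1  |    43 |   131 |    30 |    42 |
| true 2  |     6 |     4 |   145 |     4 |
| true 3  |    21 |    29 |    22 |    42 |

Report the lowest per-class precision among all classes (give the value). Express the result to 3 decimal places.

Per-class precision (TP/(TP+FP)):
  0: TP=87, FP=43+6+21=70 → 87/157 = 0.5541
  1: TP=131, FP=50+4+29=83 → 131/214 = 0.6121
  2: TP=145, FP=58+30+22=110 → 145/255 = 0.5686
  3: TP=42, FP=51+42+4=97 → 42/139 = 0.3022
Lowest is class '3' with precision = 0.302.

0.302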